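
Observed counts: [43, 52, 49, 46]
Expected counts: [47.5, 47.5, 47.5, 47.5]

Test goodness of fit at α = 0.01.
Chi-square goodness of fit test:
H₀: observed counts match expected distribution
H₁: observed counts differ from expected distribution
df = k - 1 = 3
χ² = Σ(O - E)²/E
   = (43 - 47.5)²/47.5 + (52 - 47.5)²/47.5 + (49 - 47.5)²/47.5 + (46 - 47.5)²/47.5
   = 0.426 + 0.426 + 0.047 + 0.047
   = 0.95
p-value = 0.8140

Since p-value > α = 0.01, we fail to reject H₀.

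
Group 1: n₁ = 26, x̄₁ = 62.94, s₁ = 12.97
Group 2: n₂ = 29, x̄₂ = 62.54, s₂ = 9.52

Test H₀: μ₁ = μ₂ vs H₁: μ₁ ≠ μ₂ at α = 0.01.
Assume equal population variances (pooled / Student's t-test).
Student's two-sample t-test (equal variances):
H₀: μ₁ = μ₂
H₁: μ₁ ≠ μ₂
df = n₁ + n₂ - 2 = 53
Pooled variance s_p² = [(n₁-1)s₁² + (n₂-1)s₂²] / (n₁ + n₂ - 2) = [(25)(12.97²) + (28)(9.52²)] / 53 = 127.2297
SE = √(s_p²(1/n₁ + 1/n₂)) = √(127.2297 × (1/26 + 1/29)) = 3.0464
t = (x̄₁ - x̄₂) / SE = (62.94 - 62.54) / 3.0464 = 0.40 / 3.0464 = 0.131
p-value = 0.8960

Since p-value > α = 0.01, we fail to reject H₀.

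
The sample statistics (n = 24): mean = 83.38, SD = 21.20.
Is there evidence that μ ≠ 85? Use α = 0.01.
One-sample t-test:
H₀: μ = 85
H₁: μ ≠ 85
df = n - 1 = 23
t = (x̄ - μ₀) / (s/√n) = (83.38 - 85) / (21.20/√24) = -0.374
p-value = 0.7116

Since p-value > α = 0.01, we fail to reject H₀.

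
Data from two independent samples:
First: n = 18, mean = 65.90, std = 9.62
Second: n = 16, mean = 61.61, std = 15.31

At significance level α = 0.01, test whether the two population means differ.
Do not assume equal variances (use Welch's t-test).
Welch's two-sample t-test:
H₀: μ₁ = μ₂
H₁: μ₁ ≠ μ₂
s₁²/n₁ = 9.62²/18 = 5.1414,  s₂²/n₂ = 15.31²/16 = 14.6498
SE = √(s₁²/n₁ + s₂²/n₂) = √(5.1414 + 14.6498) = 4.4487
df (Welch-Satterthwaite) = (s₁²/n₁ + s₂²/n₂)² / [(s₁²/n₁)²/(n₁-1) + (s₂²/n₂)²/(n₂-1)] ≈ 24.69
t = (x̄₁ - x̄₂) / SE = (65.90 - 61.61) / 4.4487 = 4.29 / 4.4487 = 0.964
p-value = 0.3442

Since p-value > α = 0.01, we fail to reject H₀.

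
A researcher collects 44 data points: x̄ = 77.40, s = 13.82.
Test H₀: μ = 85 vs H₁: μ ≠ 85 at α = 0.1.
One-sample t-test:
H₀: μ = 85
H₁: μ ≠ 85
df = n - 1 = 43
t = (x̄ - μ₀) / (s/√n) = (77.40 - 85) / (13.82/√44) = -3.648
p-value = 0.0007

Since p-value < α = 0.1, we reject H₀.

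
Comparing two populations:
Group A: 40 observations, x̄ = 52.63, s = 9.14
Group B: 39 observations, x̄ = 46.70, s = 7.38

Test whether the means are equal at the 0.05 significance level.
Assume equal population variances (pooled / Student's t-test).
Student's two-sample t-test (equal variances):
H₀: μ₁ = μ₂
H₁: μ₁ ≠ μ₂
df = n₁ + n₂ - 2 = 77
Pooled variance s_p² = [(n₁-1)s₁² + (n₂-1)s₂²] / (n₁ + n₂ - 2) = [(39)(9.14²) + (38)(7.38²)] / 77 = 69.1908
SE = √(s_p²(1/n₁ + 1/n₂)) = √(69.1908 × (1/40 + 1/39)) = 1.8719
t = (x̄₁ - x̄₂) / SE = (52.63 - 46.70) / 1.8719 = 5.93 / 1.8719 = 3.168
p-value = 0.0022

Since p-value < α = 0.05, we reject H₀.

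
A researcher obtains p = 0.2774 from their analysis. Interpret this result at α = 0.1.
Since p = 0.2774 > α = 0.1, fail to reject H₀.
There is insufficient evidence to reject the null hypothesis; the result is not statistically significant at the 0.1 level.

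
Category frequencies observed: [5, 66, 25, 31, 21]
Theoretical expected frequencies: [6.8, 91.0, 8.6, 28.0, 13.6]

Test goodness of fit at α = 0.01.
Chi-square goodness of fit test:
H₀: observed counts match expected distribution
H₁: observed counts differ from expected distribution
df = k - 1 = 4
χ² = Σ(O - E)²/E
   = (5 - 6.8)²/6.8 + (66 - 91.0)²/91.0 + (25 - 8.6)²/8.6 + (31 - 28.0)²/28.0 + (21 - 13.6)²/13.6
   = 0.476 + 6.868 + 31.274 + 0.321 + 4.026
   = 42.97
p-value < 0.0001

Since p-value < α = 0.01, we reject H₀.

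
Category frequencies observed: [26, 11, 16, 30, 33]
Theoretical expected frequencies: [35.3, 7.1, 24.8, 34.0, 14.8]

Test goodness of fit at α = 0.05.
Chi-square goodness of fit test:
H₀: observed counts match expected distribution
H₁: observed counts differ from expected distribution
df = k - 1 = 4
χ² = Σ(O - E)²/E
   = (26 - 35.3)²/35.3 + (11 - 7.1)²/7.1 + (16 - 24.8)²/24.8 + (30 - 34.0)²/34.0 + (33 - 14.8)²/14.8
   = 2.450 + 2.142 + 3.123 + 0.471 + 22.381
   = 30.57
p-value < 0.0001

Since p-value < α = 0.05, we reject H₀.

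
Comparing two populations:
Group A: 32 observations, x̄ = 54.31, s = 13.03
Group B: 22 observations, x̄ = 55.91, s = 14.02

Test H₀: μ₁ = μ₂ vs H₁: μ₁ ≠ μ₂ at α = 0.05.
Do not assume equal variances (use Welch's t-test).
Welch's two-sample t-test:
H₀: μ₁ = μ₂
H₁: μ₁ ≠ μ₂
s₁²/n₁ = 13.03²/32 = 5.3057,  s₂²/n₂ = 14.02²/22 = 8.9346
SE = √(s₁²/n₁ + s₂²/n₂) = √(5.3057 + 8.9346) = 3.7736
df (Welch-Satterthwaite) = (s₁²/n₁ + s₂²/n₂)² / [(s₁²/n₁)²/(n₁-1) + (s₂²/n₂)²/(n₂-1)] ≈ 43.06
t = (x̄₁ - x̄₂) / SE = (54.31 - 55.91) / 3.7736 = -1.60 / 3.7736 = -0.424
p-value = 0.6737

Since p-value > α = 0.05, we fail to reject H₀.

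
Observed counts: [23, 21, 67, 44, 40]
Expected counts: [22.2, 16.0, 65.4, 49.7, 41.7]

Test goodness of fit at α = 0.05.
Chi-square goodness of fit test:
H₀: observed counts match expected distribution
H₁: observed counts differ from expected distribution
df = k - 1 = 4
χ² = Σ(O - E)²/E
   = (23 - 22.2)²/22.2 + (21 - 16.0)²/16.0 + (67 - 65.4)²/65.4 + (44 - 49.7)²/49.7 + (40 - 41.7)²/41.7
   = 0.029 + 1.562 + 0.039 + 0.654 + 0.069
   = 2.35
p-value = 0.6710

Since p-value > α = 0.05, we fail to reject H₀.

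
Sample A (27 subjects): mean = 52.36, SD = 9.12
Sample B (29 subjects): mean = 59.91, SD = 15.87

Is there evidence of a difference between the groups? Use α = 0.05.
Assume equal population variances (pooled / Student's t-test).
Student's two-sample t-test (equal variances):
H₀: μ₁ = μ₂
H₁: μ₁ ≠ μ₂
df = n₁ + n₂ - 2 = 54
Pooled variance s_p² = [(n₁-1)s₁² + (n₂-1)s₂²] / (n₁ + n₂ - 2) = [(26)(9.12²) + (28)(15.87²)] / 54 = 170.6394
SE = √(s_p²(1/n₁ + 1/n₂)) = √(170.6394 × (1/27 + 1/29)) = 3.4934
t = (x̄₁ - x̄₂) / SE = (52.36 - 59.91) / 3.4934 = -7.55 / 3.4934 = -2.161
p-value = 0.0351

Since p-value < α = 0.05, we reject H₀.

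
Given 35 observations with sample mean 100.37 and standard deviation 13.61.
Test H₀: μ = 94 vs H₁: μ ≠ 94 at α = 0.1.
One-sample t-test:
H₀: μ = 94
H₁: μ ≠ 94
df = n - 1 = 34
t = (x̄ - μ₀) / (s/√n) = (100.37 - 94) / (13.61/√35) = 2.769
p-value = 0.0090

Since p-value < α = 0.1, we reject H₀.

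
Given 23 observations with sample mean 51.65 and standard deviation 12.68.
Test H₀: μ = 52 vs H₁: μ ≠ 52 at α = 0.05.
One-sample t-test:
H₀: μ = 52
H₁: μ ≠ 52
df = n - 1 = 22
t = (x̄ - μ₀) / (s/√n) = (51.65 - 52) / (12.68/√23) = -0.132
p-value = 0.8959

Since p-value > α = 0.05, we fail to reject H₀.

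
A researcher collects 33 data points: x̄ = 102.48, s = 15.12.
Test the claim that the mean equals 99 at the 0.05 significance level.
One-sample t-test:
H₀: μ = 99
H₁: μ ≠ 99
df = n - 1 = 32
t = (x̄ - μ₀) / (s/√n) = (102.48 - 99) / (15.12/√33) = 1.322
p-value = 0.1955

Since p-value > α = 0.05, we fail to reject H₀.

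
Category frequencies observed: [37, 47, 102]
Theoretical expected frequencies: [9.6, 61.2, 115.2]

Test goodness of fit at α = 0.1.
Chi-square goodness of fit test:
H₀: observed counts match expected distribution
H₁: observed counts differ from expected distribution
df = k - 1 = 2
χ² = Σ(O - E)²/E
   = (37 - 9.6)²/9.6 + (47 - 61.2)²/61.2 + (102 - 115.2)²/115.2
   = 78.204 + 3.295 + 1.513
   = 83.01
p-value < 0.0001

Since p-value < α = 0.1, we reject H₀.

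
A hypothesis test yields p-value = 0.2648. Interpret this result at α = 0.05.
Since p = 0.2648 > α = 0.05, fail to reject H₀.
There is insufficient evidence to reject the null hypothesis; the result is not statistically significant at the 0.05 level.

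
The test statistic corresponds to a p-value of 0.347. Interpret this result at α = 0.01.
Since p = 0.347 > α = 0.01, fail to reject H₀.
There is insufficient evidence to reject the null hypothesis; the result is not statistically significant at the 0.01 level.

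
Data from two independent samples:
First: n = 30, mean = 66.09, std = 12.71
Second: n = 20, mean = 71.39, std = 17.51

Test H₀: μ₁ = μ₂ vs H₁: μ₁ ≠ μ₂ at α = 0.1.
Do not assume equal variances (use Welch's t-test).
Welch's two-sample t-test:
H₀: μ₁ = μ₂
H₁: μ₁ ≠ μ₂
s₁²/n₁ = 12.71²/30 = 5.3848,  s₂²/n₂ = 17.51²/20 = 15.3300
SE = √(s₁²/n₁ + s₂²/n₂) = √(5.3848 + 15.3300) = 4.5514
df (Welch-Satterthwaite) = (s₁²/n₁ + s₂²/n₂)² / [(s₁²/n₁)²/(n₁-1) + (s₂²/n₂)²/(n₂-1)] ≈ 32.10
t = (x̄₁ - x̄₂) / SE = (66.09 - 71.39) / 4.5514 = -5.30 / 4.5514 = -1.164
p-value = 0.2528

Since p-value > α = 0.1, we fail to reject H₀.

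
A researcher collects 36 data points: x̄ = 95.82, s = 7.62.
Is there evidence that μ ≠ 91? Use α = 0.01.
One-sample t-test:
H₀: μ = 91
H₁: μ ≠ 91
df = n - 1 = 35
t = (x̄ - μ₀) / (s/√n) = (95.82 - 91) / (7.62/√36) = 3.795
p-value = 0.0006

Since p-value < α = 0.01, we reject H₀.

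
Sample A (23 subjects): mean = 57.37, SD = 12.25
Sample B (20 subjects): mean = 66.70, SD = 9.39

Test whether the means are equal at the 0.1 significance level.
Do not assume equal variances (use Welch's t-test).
Welch's two-sample t-test:
H₀: μ₁ = μ₂
H₁: μ₁ ≠ μ₂
s₁²/n₁ = 12.25²/23 = 6.5245,  s₂²/n₂ = 9.39²/20 = 4.4086
SE = √(s₁²/n₁ + s₂²/n₂) = √(6.5245 + 4.4086) = 3.3065
df (Welch-Satterthwaite) = (s₁²/n₁ + s₂²/n₂)² / [(s₁²/n₁)²/(n₁-1) + (s₂²/n₂)²/(n₂-1)] ≈ 40.41
t = (x̄₁ - x̄₂) / SE = (57.37 - 66.70) / 3.3065 = -9.33 / 3.3065 = -2.822
p-value = 0.0074

Since p-value < α = 0.1, we reject H₀.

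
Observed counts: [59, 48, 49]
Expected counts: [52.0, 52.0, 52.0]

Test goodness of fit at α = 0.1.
Chi-square goodness of fit test:
H₀: observed counts match expected distribution
H₁: observed counts differ from expected distribution
df = k - 1 = 2
χ² = Σ(O - E)²/E
   = (59 - 52.0)²/52.0 + (48 - 52.0)²/52.0 + (49 - 52.0)²/52.0
   = 0.942 + 0.308 + 0.173
   = 1.42
p-value = 0.4909

Since p-value > α = 0.1, we fail to reject H₀.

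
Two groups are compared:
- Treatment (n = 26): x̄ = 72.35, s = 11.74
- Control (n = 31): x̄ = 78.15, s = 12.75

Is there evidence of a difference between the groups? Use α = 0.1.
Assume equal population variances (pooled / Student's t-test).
Student's two-sample t-test (equal variances):
H₀: μ₁ = μ₂
H₁: μ₁ ≠ μ₂
df = n₁ + n₂ - 2 = 55
Pooled variance s_p² = [(n₁-1)s₁² + (n₂-1)s₂²] / (n₁ + n₂ - 2) = [(25)(11.74²) + (30)(12.75²)] / 55 = 151.3194
SE = √(s_p²(1/n₁ + 1/n₂)) = √(151.3194 × (1/26 + 1/31)) = 3.2713
t = (x̄₁ - x̄₂) / SE = (72.35 - 78.15) / 3.2713 = -5.80 / 3.2713 = -1.773
p-value = 0.0818

Since p-value < α = 0.1, we reject H₀.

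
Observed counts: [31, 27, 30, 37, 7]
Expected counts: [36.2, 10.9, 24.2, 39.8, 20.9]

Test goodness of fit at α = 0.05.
Chi-square goodness of fit test:
H₀: observed counts match expected distribution
H₁: observed counts differ from expected distribution
df = k - 1 = 4
χ² = Σ(O - E)²/E
   = (31 - 36.2)²/36.2 + (27 - 10.9)²/10.9 + (30 - 24.2)²/24.2 + (37 - 39.8)²/39.8 + (7 - 20.9)²/20.9
   = 0.747 + 23.781 + 1.390 + 0.197 + 9.244
   = 35.36
p-value < 0.0001

Since p-value < α = 0.05, we reject H₀.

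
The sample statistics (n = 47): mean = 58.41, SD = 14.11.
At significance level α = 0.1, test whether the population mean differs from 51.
One-sample t-test:
H₀: μ = 51
H₁: μ ≠ 51
df = n - 1 = 46
t = (x̄ - μ₀) / (s/√n) = (58.41 - 51) / (14.11/√47) = 3.600
p-value = 0.0008

Since p-value < α = 0.1, we reject H₀.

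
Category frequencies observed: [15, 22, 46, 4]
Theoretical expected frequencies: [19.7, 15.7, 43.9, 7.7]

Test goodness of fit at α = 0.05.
Chi-square goodness of fit test:
H₀: observed counts match expected distribution
H₁: observed counts differ from expected distribution
df = k - 1 = 3
χ² = Σ(O - E)²/E
   = (15 - 19.7)²/19.7 + (22 - 15.7)²/15.7 + (46 - 43.9)²/43.9 + (4 - 7.7)²/7.7
   = 1.121 + 2.528 + 0.100 + 1.778
   = 5.53
p-value = 0.1370

Since p-value > α = 0.05, we fail to reject H₀.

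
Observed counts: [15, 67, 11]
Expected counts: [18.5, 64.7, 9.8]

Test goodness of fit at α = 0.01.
Chi-square goodness of fit test:
H₀: observed counts match expected distribution
H₁: observed counts differ from expected distribution
df = k - 1 = 2
χ² = Σ(O - E)²/E
   = (15 - 18.5)²/18.5 + (67 - 64.7)²/64.7 + (11 - 9.8)²/9.8
   = 0.662 + 0.082 + 0.147
   = 0.89
p-value = 0.6405

Since p-value > α = 0.01, we fail to reject H₀.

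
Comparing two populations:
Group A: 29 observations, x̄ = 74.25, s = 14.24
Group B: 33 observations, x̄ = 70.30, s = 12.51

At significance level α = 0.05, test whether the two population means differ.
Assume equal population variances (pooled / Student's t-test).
Student's two-sample t-test (equal variances):
H₀: μ₁ = μ₂
H₁: μ₁ ≠ μ₂
df = n₁ + n₂ - 2 = 60
Pooled variance s_p² = [(n₁-1)s₁² + (n₂-1)s₂²] / (n₁ + n₂ - 2) = [(28)(14.24²) + (32)(12.51²)] / 60 = 178.0963
SE = √(s_p²(1/n₁ + 1/n₂)) = √(178.0963 × (1/29 + 1/33)) = 3.3968
t = (x̄₁ - x̄₂) / SE = (74.25 - 70.30) / 3.3968 = 3.95 / 3.3968 = 1.163
p-value = 0.2495

Since p-value > α = 0.05, we fail to reject H₀.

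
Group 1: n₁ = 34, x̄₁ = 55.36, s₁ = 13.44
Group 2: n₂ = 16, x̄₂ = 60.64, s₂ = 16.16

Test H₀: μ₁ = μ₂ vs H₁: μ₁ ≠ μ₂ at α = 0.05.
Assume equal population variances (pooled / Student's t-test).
Student's two-sample t-test (equal variances):
H₀: μ₁ = μ₂
H₁: μ₁ ≠ μ₂
df = n₁ + n₂ - 2 = 48
Pooled variance s_p² = [(n₁-1)s₁² + (n₂-1)s₂²] / (n₁ + n₂ - 2) = [(33)(13.44²) + (15)(16.16²)] / 48 = 205.7936
SE = √(s_p²(1/n₁ + 1/n₂)) = √(205.7936 × (1/34 + 1/16)) = 4.3491
t = (x̄₁ - x̄₂) / SE = (55.36 - 60.64) / 4.3491 = -5.28 / 4.3491 = -1.214
p-value = 0.2307

Since p-value > α = 0.05, we fail to reject H₀.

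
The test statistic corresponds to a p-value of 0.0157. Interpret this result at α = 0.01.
Since p = 0.0157 > α = 0.01, fail to reject H₀.
There is insufficient evidence to reject the null hypothesis; the result is not statistically significant at the 0.01 level.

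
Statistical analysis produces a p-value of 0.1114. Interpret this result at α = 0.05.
Since p = 0.1114 > α = 0.05, fail to reject H₀.
There is insufficient evidence to reject the null hypothesis; the result is not statistically significant at the 0.05 level.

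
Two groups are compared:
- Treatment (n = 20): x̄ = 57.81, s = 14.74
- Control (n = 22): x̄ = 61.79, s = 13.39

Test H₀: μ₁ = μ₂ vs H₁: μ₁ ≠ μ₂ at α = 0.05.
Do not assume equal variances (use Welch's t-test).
Welch's two-sample t-test:
H₀: μ₁ = μ₂
H₁: μ₁ ≠ μ₂
s₁²/n₁ = 14.74²/20 = 10.8634,  s₂²/n₂ = 13.39²/22 = 8.1496
SE = √(s₁²/n₁ + s₂²/n₂) = √(10.8634 + 8.1496) = 4.3604
df (Welch-Satterthwaite) = (s₁²/n₁ + s₂²/n₂)² / [(s₁²/n₁)²/(n₁-1) + (s₂²/n₂)²/(n₂-1)] ≈ 38.56
t = (x̄₁ - x̄₂) / SE = (57.81 - 61.79) / 4.3604 = -3.98 / 4.3604 = -0.913
p-value = 0.3670

Since p-value > α = 0.05, we fail to reject H₀.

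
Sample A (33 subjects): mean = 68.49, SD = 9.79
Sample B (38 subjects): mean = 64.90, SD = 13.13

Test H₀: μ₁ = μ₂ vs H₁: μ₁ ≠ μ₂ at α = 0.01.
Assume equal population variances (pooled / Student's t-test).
Student's two-sample t-test (equal variances):
H₀: μ₁ = μ₂
H₁: μ₁ ≠ μ₂
df = n₁ + n₂ - 2 = 69
Pooled variance s_p² = [(n₁-1)s₁² + (n₂-1)s₂²] / (n₁ + n₂ - 2) = [(32)(9.79²) + (37)(13.13²)] / 69 = 136.8942
SE = √(s_p²(1/n₁ + 1/n₂)) = √(136.8942 × (1/33 + 1/38)) = 2.7840
t = (x̄₁ - x̄₂) / SE = (68.49 - 64.90) / 2.7840 = 3.59 / 2.7840 = 1.290
p-value = 0.2015

Since p-value > α = 0.01, we fail to reject H₀.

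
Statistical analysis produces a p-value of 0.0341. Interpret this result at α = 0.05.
Since p = 0.0341 < α = 0.05, reject H₀.
There is sufficient evidence to reject the null hypothesis; the result is statistically significant at the 0.05 level.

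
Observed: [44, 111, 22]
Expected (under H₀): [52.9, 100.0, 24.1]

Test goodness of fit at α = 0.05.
Chi-square goodness of fit test:
H₀: observed counts match expected distribution
H₁: observed counts differ from expected distribution
df = k - 1 = 2
χ² = Σ(O - E)²/E
   = (44 - 52.9)²/52.9 + (111 - 100.0)²/100.0 + (22 - 24.1)²/24.1
   = 1.497 + 1.210 + 0.183
   = 2.89
p-value = 0.2357

Since p-value > α = 0.05, we fail to reject H₀.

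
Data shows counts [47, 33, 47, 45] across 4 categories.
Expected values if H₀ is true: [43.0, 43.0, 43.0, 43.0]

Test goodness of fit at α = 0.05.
Chi-square goodness of fit test:
H₀: observed counts match expected distribution
H₁: observed counts differ from expected distribution
df = k - 1 = 3
χ² = Σ(O - E)²/E
   = (47 - 43.0)²/43.0 + (33 - 43.0)²/43.0 + (47 - 43.0)²/43.0 + (45 - 43.0)²/43.0
   = 0.372 + 2.326 + 0.372 + 0.093
   = 3.16
p-value = 0.3672

Since p-value > α = 0.05, we fail to reject H₀.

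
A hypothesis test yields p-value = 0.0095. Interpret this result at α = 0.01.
Since p = 0.0095 < α = 0.01, reject H₀.
There is sufficient evidence to reject the null hypothesis; the result is statistically significant at the 0.01 level.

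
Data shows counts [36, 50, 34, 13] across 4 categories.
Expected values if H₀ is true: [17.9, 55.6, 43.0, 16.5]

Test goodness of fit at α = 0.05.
Chi-square goodness of fit test:
H₀: observed counts match expected distribution
H₁: observed counts differ from expected distribution
df = k - 1 = 3
χ² = Σ(O - E)²/E
   = (36 - 17.9)²/17.9 + (50 - 55.6)²/55.6 + (34 - 43.0)²/43.0 + (13 - 16.5)²/16.5
   = 18.302 + 0.564 + 1.884 + 0.742
   = 21.49
p-value = 0.0001

Since p-value < α = 0.05, we reject H₀.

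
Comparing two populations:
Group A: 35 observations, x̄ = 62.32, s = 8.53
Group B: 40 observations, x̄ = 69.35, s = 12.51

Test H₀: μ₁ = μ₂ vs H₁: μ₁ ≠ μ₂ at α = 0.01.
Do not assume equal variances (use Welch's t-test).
Welch's two-sample t-test:
H₀: μ₁ = μ₂
H₁: μ₁ ≠ μ₂
s₁²/n₁ = 8.53²/35 = 2.0789,  s₂²/n₂ = 12.51²/40 = 3.9125
SE = √(s₁²/n₁ + s₂²/n₂) = √(2.0789 + 3.9125) = 2.4477
df (Welch-Satterthwaite) = (s₁²/n₁ + s₂²/n₂)² / [(s₁²/n₁)²/(n₁-1) + (s₂²/n₂)²/(n₂-1)] ≈ 69.08
t = (x̄₁ - x̄₂) / SE = (62.32 - 69.35) / 2.4477 = -7.03 / 2.4477 = -2.872
p-value = 0.0054

Since p-value < α = 0.01, we reject H₀.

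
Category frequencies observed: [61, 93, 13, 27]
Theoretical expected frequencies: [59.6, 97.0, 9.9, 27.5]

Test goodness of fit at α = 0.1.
Chi-square goodness of fit test:
H₀: observed counts match expected distribution
H₁: observed counts differ from expected distribution
df = k - 1 = 3
χ² = Σ(O - E)²/E
   = (61 - 59.6)²/59.6 + (93 - 97.0)²/97.0 + (13 - 9.9)²/9.9 + (27 - 27.5)²/27.5
   = 0.033 + 0.165 + 0.971 + 0.009
   = 1.18
p-value = 0.7584

Since p-value > α = 0.1, we fail to reject H₀.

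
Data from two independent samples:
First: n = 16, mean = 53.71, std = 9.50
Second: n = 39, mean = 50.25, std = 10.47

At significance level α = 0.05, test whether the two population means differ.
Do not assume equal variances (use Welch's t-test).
Welch's two-sample t-test:
H₀: μ₁ = μ₂
H₁: μ₁ ≠ μ₂
s₁²/n₁ = 9.50²/16 = 5.6406,  s₂²/n₂ = 10.47²/39 = 2.8108
SE = √(s₁²/n₁ + s₂²/n₂) = √(5.6406 + 2.8108) = 2.9071
df (Welch-Satterthwaite) = (s₁²/n₁ + s₂²/n₂)² / [(s₁²/n₁)²/(n₁-1) + (s₂²/n₂)²/(n₂-1)] ≈ 30.67
t = (x̄₁ - x̄₂) / SE = (53.71 - 50.25) / 2.9071 = 3.46 / 2.9071 = 1.190
p-value = 0.2431

Since p-value > α = 0.05, we fail to reject H₀.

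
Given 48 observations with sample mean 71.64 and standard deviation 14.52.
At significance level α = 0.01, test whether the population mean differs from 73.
One-sample t-test:
H₀: μ = 73
H₁: μ ≠ 73
df = n - 1 = 47
t = (x̄ - μ₀) / (s/√n) = (71.64 - 73) / (14.52/√48) = -0.649
p-value = 0.5195

Since p-value > α = 0.01, we fail to reject H₀.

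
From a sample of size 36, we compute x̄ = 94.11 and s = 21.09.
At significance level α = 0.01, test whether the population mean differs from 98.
One-sample t-test:
H₀: μ = 98
H₁: μ ≠ 98
df = n - 1 = 35
t = (x̄ - μ₀) / (s/√n) = (94.11 - 98) / (21.09/√36) = -1.107
p-value = 0.2760

Since p-value > α = 0.01, we fail to reject H₀.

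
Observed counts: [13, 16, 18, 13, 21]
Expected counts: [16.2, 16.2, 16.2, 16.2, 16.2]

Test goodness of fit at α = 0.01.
Chi-square goodness of fit test:
H₀: observed counts match expected distribution
H₁: observed counts differ from expected distribution
df = k - 1 = 4
χ² = Σ(O - E)²/E
   = (13 - 16.2)²/16.2 + (16 - 16.2)²/16.2 + (18 - 16.2)²/16.2 + (13 - 16.2)²/16.2 + (21 - 16.2)²/16.2
   = 0.632 + 0.002 + 0.200 + 0.632 + 1.422
   = 2.89
p-value = 0.5766

Since p-value > α = 0.01, we fail to reject H₀.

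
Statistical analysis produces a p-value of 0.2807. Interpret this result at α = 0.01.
Since p = 0.2807 > α = 0.01, fail to reject H₀.
There is insufficient evidence to reject the null hypothesis; the result is not statistically significant at the 0.01 level.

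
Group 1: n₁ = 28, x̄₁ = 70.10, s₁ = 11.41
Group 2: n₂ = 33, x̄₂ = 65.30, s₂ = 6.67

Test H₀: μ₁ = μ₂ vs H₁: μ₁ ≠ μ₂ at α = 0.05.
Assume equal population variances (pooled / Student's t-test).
Student's two-sample t-test (equal variances):
H₀: μ₁ = μ₂
H₁: μ₁ ≠ μ₂
df = n₁ + n₂ - 2 = 59
Pooled variance s_p² = [(n₁-1)s₁² + (n₂-1)s₂²] / (n₁ + n₂ - 2) = [(27)(11.41²) + (32)(6.67²)] / 59 = 83.7072
SE = √(s_p²(1/n₁ + 1/n₂)) = √(83.7072 × (1/28 + 1/33)) = 2.3508
t = (x̄₁ - x̄₂) / SE = (70.10 - 65.30) / 2.3508 = 4.80 / 2.3508 = 2.042
p-value = 0.0456

Since p-value < α = 0.05, we reject H₀.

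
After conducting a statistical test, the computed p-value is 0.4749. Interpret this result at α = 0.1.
Since p = 0.4749 > α = 0.1, fail to reject H₀.
There is insufficient evidence to reject the null hypothesis; the result is not statistically significant at the 0.1 level.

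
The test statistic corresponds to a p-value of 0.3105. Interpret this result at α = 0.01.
Since p = 0.3105 > α = 0.01, fail to reject H₀.
There is insufficient evidence to reject the null hypothesis; the result is not statistically significant at the 0.01 level.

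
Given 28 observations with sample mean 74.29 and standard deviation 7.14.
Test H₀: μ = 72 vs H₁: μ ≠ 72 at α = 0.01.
One-sample t-test:
H₀: μ = 72
H₁: μ ≠ 72
df = n - 1 = 27
t = (x̄ - μ₀) / (s/√n) = (74.29 - 72) / (7.14/√28) = 1.697
p-value = 0.1012

Since p-value > α = 0.01, we fail to reject H₀.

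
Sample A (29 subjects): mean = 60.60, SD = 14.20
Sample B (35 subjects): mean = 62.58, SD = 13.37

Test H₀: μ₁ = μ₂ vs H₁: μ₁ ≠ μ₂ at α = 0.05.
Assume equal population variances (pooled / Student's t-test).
Student's two-sample t-test (equal variances):
H₀: μ₁ = μ₂
H₁: μ₁ ≠ μ₂
df = n₁ + n₂ - 2 = 62
Pooled variance s_p² = [(n₁-1)s₁² + (n₂-1)s₂²] / (n₁ + n₂ - 2) = [(28)(14.20²) + (34)(13.37²)] / 62 = 189.0912
SE = √(s_p²(1/n₁ + 1/n₂)) = √(189.0912 × (1/29 + 1/35)) = 3.4530
t = (x̄₁ - x̄₂) / SE = (60.60 - 62.58) / 3.4530 = -1.98 / 3.4530 = -0.573
p-value = 0.5684

Since p-value > α = 0.05, we fail to reject H₀.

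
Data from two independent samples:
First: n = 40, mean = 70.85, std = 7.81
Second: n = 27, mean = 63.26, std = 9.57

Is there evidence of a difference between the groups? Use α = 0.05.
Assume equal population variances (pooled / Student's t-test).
Student's two-sample t-test (equal variances):
H₀: μ₁ = μ₂
H₁: μ₁ ≠ μ₂
df = n₁ + n₂ - 2 = 65
Pooled variance s_p² = [(n₁-1)s₁² + (n₂-1)s₂²] / (n₁ + n₂ - 2) = [(39)(7.81²) + (26)(9.57²)] / 65 = 73.2316
SE = √(s_p²(1/n₁ + 1/n₂)) = √(73.2316 × (1/40 + 1/27)) = 2.1314
t = (x̄₁ - x̄₂) / SE = (70.85 - 63.26) / 2.1314 = 7.59 / 2.1314 = 3.561
p-value = 0.0007

Since p-value < α = 0.05, we reject H₀.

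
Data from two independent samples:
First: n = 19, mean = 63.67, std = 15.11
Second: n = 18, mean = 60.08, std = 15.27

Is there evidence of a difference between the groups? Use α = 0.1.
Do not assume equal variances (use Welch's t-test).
Welch's two-sample t-test:
H₀: μ₁ = μ₂
H₁: μ₁ ≠ μ₂
s₁²/n₁ = 15.11²/19 = 12.0164,  s₂²/n₂ = 15.27²/18 = 12.9541
SE = √(s₁²/n₁ + s₂²/n₂) = √(12.0164 + 12.9541) = 4.9970
df (Welch-Satterthwaite) = (s₁²/n₁ + s₂²/n₂)² / [(s₁²/n₁)²/(n₁-1) + (s₂²/n₂)²/(n₂-1)] ≈ 34.85
t = (x̄₁ - x̄₂) / SE = (63.67 - 60.08) / 4.9970 = 3.59 / 4.9970 = 0.718
p-value = 0.4773

Since p-value > α = 0.1, we fail to reject H₀.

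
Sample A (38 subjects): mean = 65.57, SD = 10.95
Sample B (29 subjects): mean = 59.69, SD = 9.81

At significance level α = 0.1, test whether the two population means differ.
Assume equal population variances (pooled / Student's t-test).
Student's two-sample t-test (equal variances):
H₀: μ₁ = μ₂
H₁: μ₁ ≠ μ₂
df = n₁ + n₂ - 2 = 65
Pooled variance s_p² = [(n₁-1)s₁² + (n₂-1)s₂²] / (n₁ + n₂ - 2) = [(37)(10.95²) + (28)(9.81²)] / 65 = 109.7077
SE = √(s_p²(1/n₁ + 1/n₂)) = √(109.7077 × (1/38 + 1/29)) = 2.5826
t = (x̄₁ - x̄₂) / SE = (65.57 - 59.69) / 2.5826 = 5.88 / 2.5826 = 2.277
p-value = 0.0261

Since p-value < α = 0.1, we reject H₀.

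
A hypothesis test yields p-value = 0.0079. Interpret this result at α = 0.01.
Since p = 0.0079 < α = 0.01, reject H₀.
There is sufficient evidence to reject the null hypothesis; the result is statistically significant at the 0.01 level.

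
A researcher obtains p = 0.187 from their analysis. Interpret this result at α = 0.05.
Since p = 0.187 > α = 0.05, fail to reject H₀.
There is insufficient evidence to reject the null hypothesis; the result is not statistically significant at the 0.05 level.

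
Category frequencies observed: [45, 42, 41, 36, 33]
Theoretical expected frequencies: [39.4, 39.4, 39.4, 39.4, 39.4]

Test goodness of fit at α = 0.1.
Chi-square goodness of fit test:
H₀: observed counts match expected distribution
H₁: observed counts differ from expected distribution
df = k - 1 = 4
χ² = Σ(O - E)²/E
   = (45 - 39.4)²/39.4 + (42 - 39.4)²/39.4 + (41 - 39.4)²/39.4 + (36 - 39.4)²/39.4 + (33 - 39.4)²/39.4
   = 0.796 + 0.172 + 0.065 + 0.293 + 1.040
   = 2.37
p-value = 0.6689

Since p-value > α = 0.1, we fail to reject H₀.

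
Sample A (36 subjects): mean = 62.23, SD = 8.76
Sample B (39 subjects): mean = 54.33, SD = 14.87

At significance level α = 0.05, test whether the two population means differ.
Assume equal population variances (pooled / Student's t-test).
Student's two-sample t-test (equal variances):
H₀: μ₁ = μ₂
H₁: μ₁ ≠ μ₂
df = n₁ + n₂ - 2 = 73
Pooled variance s_p² = [(n₁-1)s₁² + (n₂-1)s₂²] / (n₁ + n₂ - 2) = [(35)(8.76²) + (38)(14.87²)] / 73 = 151.8939
SE = √(s_p²(1/n₁ + 1/n₂)) = √(151.8939 × (1/36 + 1/39)) = 2.8485
t = (x̄₁ - x̄₂) / SE = (62.23 - 54.33) / 2.8485 = 7.90 / 2.8485 = 2.773
p-value = 0.0070

Since p-value < α = 0.05, we reject H₀.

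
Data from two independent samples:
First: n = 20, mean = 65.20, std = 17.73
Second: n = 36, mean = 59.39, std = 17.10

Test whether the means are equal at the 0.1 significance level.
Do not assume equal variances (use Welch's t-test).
Welch's two-sample t-test:
H₀: μ₁ = μ₂
H₁: μ₁ ≠ μ₂
s₁²/n₁ = 17.73²/20 = 15.7176,  s₂²/n₂ = 17.10²/36 = 8.1225
SE = √(s₁²/n₁ + s₂²/n₂) = √(15.7176 + 8.1225) = 4.8826
df (Welch-Satterthwaite) = (s₁²/n₁ + s₂²/n₂)² / [(s₁²/n₁)²/(n₁-1) + (s₂²/n₂)²/(n₂-1)] ≈ 38.18
t = (x̄₁ - x̄₂) / SE = (65.20 - 59.39) / 4.8826 = 5.81 / 4.8826 = 1.190
p-value = 0.2414

Since p-value > α = 0.1, we fail to reject H₀.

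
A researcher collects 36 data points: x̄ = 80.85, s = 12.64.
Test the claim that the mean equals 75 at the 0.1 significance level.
One-sample t-test:
H₀: μ = 75
H₁: μ ≠ 75
df = n - 1 = 35
t = (x̄ - μ₀) / (s/√n) = (80.85 - 75) / (12.64/√36) = 2.777
p-value = 0.0088

Since p-value < α = 0.1, we reject H₀.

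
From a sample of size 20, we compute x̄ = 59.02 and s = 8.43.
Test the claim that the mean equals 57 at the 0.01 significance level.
One-sample t-test:
H₀: μ = 57
H₁: μ ≠ 57
df = n - 1 = 19
t = (x̄ - μ₀) / (s/√n) = (59.02 - 57) / (8.43/√20) = 1.072
p-value = 0.2973

Since p-value > α = 0.01, we fail to reject H₀.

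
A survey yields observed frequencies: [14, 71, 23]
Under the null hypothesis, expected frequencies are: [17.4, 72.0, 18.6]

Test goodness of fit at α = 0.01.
Chi-square goodness of fit test:
H₀: observed counts match expected distribution
H₁: observed counts differ from expected distribution
df = k - 1 = 2
χ² = Σ(O - E)²/E
   = (14 - 17.4)²/17.4 + (71 - 72.0)²/72.0 + (23 - 18.6)²/18.6
   = 0.664 + 0.014 + 1.041
   = 1.72
p-value = 0.4233

Since p-value > α = 0.01, we fail to reject H₀.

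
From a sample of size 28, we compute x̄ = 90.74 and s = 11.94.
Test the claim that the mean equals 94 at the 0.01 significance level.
One-sample t-test:
H₀: μ = 94
H₁: μ ≠ 94
df = n - 1 = 27
t = (x̄ - μ₀) / (s/√n) = (90.74 - 94) / (11.94/√28) = -1.445
p-value = 0.1600

Since p-value > α = 0.01, we fail to reject H₀.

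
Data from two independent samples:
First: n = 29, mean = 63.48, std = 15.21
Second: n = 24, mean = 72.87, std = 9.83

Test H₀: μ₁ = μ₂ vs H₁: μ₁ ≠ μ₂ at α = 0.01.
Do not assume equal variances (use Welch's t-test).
Welch's two-sample t-test:
H₀: μ₁ = μ₂
H₁: μ₁ ≠ μ₂
s₁²/n₁ = 15.21²/29 = 7.9774,  s₂²/n₂ = 9.83²/24 = 4.0262
SE = √(s₁²/n₁ + s₂²/n₂) = √(7.9774 + 4.0262) = 3.4646
df (Welch-Satterthwaite) = (s₁²/n₁ + s₂²/n₂)² / [(s₁²/n₁)²/(n₁-1) + (s₂²/n₂)²/(n₂-1)] ≈ 48.39
t = (x̄₁ - x̄₂) / SE = (63.48 - 72.87) / 3.4646 = -9.39 / 3.4646 = -2.710
p-value = 0.0093

Since p-value < α = 0.01, we reject H₀.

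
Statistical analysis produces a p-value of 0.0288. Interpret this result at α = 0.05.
Since p = 0.0288 < α = 0.05, reject H₀.
There is sufficient evidence to reject the null hypothesis; the result is statistically significant at the 0.05 level.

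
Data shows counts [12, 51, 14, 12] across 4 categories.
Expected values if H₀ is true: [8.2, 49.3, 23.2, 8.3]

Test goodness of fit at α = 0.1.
Chi-square goodness of fit test:
H₀: observed counts match expected distribution
H₁: observed counts differ from expected distribution
df = k - 1 = 3
χ² = Σ(O - E)²/E
   = (12 - 8.2)²/8.2 + (51 - 49.3)²/49.3 + (14 - 23.2)²/23.2 + (12 - 8.3)²/8.3
   = 1.761 + 0.059 + 3.648 + 1.649
   = 7.12
p-value = 0.0683

Since p-value < α = 0.1, we reject H₀.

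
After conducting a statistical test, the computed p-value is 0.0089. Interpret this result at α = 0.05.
Since p = 0.0089 < α = 0.05, reject H₀.
There is sufficient evidence to reject the null hypothesis; the result is statistically significant at the 0.05 level.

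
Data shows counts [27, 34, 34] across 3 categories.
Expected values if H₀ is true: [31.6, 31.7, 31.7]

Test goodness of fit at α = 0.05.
Chi-square goodness of fit test:
H₀: observed counts match expected distribution
H₁: observed counts differ from expected distribution
df = k - 1 = 2
χ² = Σ(O - E)²/E
   = (27 - 31.6)²/31.6 + (34 - 31.7)²/31.7 + (34 - 31.7)²/31.7
   = 0.670 + 0.167 + 0.167
   = 1.00
p-value = 0.6055

Since p-value > α = 0.05, we fail to reject H₀.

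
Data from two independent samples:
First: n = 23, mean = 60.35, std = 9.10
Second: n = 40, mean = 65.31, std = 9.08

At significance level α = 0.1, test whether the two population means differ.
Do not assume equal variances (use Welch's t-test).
Welch's two-sample t-test:
H₀: μ₁ = μ₂
H₁: μ₁ ≠ μ₂
s₁²/n₁ = 9.10²/23 = 3.6004,  s₂²/n₂ = 9.08²/40 = 2.0612
SE = √(s₁²/n₁ + s₂²/n₂) = √(3.6004 + 2.0612) = 2.3794
df (Welch-Satterthwaite) = (s₁²/n₁ + s₂²/n₂)² / [(s₁²/n₁)²/(n₁-1) + (s₂²/n₂)²/(n₂-1)] ≈ 45.91
t = (x̄₁ - x̄₂) / SE = (60.35 - 65.31) / 2.3794 = -4.96 / 2.3794 = -2.085
p-value = 0.0427

Since p-value < α = 0.1, we reject H₀.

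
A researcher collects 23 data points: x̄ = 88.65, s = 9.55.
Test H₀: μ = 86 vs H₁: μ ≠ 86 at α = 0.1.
One-sample t-test:
H₀: μ = 86
H₁: μ ≠ 86
df = n - 1 = 22
t = (x̄ - μ₀) / (s/√n) = (88.65 - 86) / (9.55/√23) = 1.331
p-value = 0.1969

Since p-value > α = 0.1, we fail to reject H₀.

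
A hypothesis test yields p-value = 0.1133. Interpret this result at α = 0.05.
Since p = 0.1133 > α = 0.05, fail to reject H₀.
There is insufficient evidence to reject the null hypothesis; the result is not statistically significant at the 0.05 level.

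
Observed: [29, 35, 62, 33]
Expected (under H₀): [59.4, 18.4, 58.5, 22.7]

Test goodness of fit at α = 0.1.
Chi-square goodness of fit test:
H₀: observed counts match expected distribution
H₁: observed counts differ from expected distribution
df = k - 1 = 3
χ² = Σ(O - E)²/E
   = (29 - 59.4)²/59.4 + (35 - 18.4)²/18.4 + (62 - 58.5)²/58.5 + (33 - 22.7)²/22.7
   = 15.558 + 14.976 + 0.209 + 4.674
   = 35.42
p-value < 0.0001

Since p-value < α = 0.1, we reject H₀.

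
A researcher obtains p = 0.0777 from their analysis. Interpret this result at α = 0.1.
Since p = 0.0777 < α = 0.1, reject H₀.
There is sufficient evidence to reject the null hypothesis; the result is statistically significant at the 0.1 level.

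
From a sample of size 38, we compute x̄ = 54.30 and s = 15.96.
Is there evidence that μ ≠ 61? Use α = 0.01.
One-sample t-test:
H₀: μ = 61
H₁: μ ≠ 61
df = n - 1 = 37
t = (x̄ - μ₀) / (s/√n) = (54.30 - 61) / (15.96/√38) = -2.588
p-value = 0.0137

Since p-value > α = 0.01, we fail to reject H₀.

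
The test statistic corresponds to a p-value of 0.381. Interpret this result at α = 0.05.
Since p = 0.381 > α = 0.05, fail to reject H₀.
There is insufficient evidence to reject the null hypothesis; the result is not statistically significant at the 0.05 level.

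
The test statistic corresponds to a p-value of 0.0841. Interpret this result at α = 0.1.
Since p = 0.0841 < α = 0.1, reject H₀.
There is sufficient evidence to reject the null hypothesis; the result is statistically significant at the 0.1 level.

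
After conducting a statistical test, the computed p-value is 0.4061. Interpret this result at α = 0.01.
Since p = 0.4061 > α = 0.01, fail to reject H₀.
There is insufficient evidence to reject the null hypothesis; the result is not statistically significant at the 0.01 level.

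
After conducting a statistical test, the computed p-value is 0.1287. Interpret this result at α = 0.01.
Since p = 0.1287 > α = 0.01, fail to reject H₀.
There is insufficient evidence to reject the null hypothesis; the result is not statistically significant at the 0.01 level.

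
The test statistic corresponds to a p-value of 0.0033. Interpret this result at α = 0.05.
Since p = 0.0033 < α = 0.05, reject H₀.
There is sufficient evidence to reject the null hypothesis; the result is statistically significant at the 0.05 level.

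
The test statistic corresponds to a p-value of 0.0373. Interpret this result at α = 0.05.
Since p = 0.0373 < α = 0.05, reject H₀.
There is sufficient evidence to reject the null hypothesis; the result is statistically significant at the 0.05 level.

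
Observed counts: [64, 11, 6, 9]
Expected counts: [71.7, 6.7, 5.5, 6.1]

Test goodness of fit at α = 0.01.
Chi-square goodness of fit test:
H₀: observed counts match expected distribution
H₁: observed counts differ from expected distribution
df = k - 1 = 3
χ² = Σ(O - E)²/E
   = (64 - 71.7)²/71.7 + (11 - 6.7)²/6.7 + (6 - 5.5)²/5.5 + (9 - 6.1)²/6.1
   = 0.827 + 2.760 + 0.045 + 1.379
   = 5.01
p-value = 0.1710

Since p-value > α = 0.01, we fail to reject H₀.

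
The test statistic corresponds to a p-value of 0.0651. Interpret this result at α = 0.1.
Since p = 0.0651 < α = 0.1, reject H₀.
There is sufficient evidence to reject the null hypothesis; the result is statistically significant at the 0.1 level.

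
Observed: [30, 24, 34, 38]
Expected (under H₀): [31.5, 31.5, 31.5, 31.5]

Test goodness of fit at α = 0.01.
Chi-square goodness of fit test:
H₀: observed counts match expected distribution
H₁: observed counts differ from expected distribution
df = k - 1 = 3
χ² = Σ(O - E)²/E
   = (30 - 31.5)²/31.5 + (24 - 31.5)²/31.5 + (34 - 31.5)²/31.5 + (38 - 31.5)²/31.5
   = 0.071 + 1.786 + 0.198 + 1.341
   = 3.40
p-value = 0.3344

Since p-value > α = 0.01, we fail to reject H₀.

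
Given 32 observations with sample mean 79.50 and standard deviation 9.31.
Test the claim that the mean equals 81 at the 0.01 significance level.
One-sample t-test:
H₀: μ = 81
H₁: μ ≠ 81
df = n - 1 = 31
t = (x̄ - μ₀) / (s/√n) = (79.50 - 81) / (9.31/√32) = -0.911
p-value = 0.3691

Since p-value > α = 0.01, we fail to reject H₀.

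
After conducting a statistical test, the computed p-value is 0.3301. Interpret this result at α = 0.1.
Since p = 0.3301 > α = 0.1, fail to reject H₀.
There is insufficient evidence to reject the null hypothesis; the result is not statistically significant at the 0.1 level.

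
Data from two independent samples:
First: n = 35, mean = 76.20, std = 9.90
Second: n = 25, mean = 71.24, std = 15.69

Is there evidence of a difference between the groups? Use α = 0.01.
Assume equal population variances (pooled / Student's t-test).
Student's two-sample t-test (equal variances):
H₀: μ₁ = μ₂
H₁: μ₁ ≠ μ₂
df = n₁ + n₂ - 2 = 58
Pooled variance s_p² = [(n₁-1)s₁² + (n₂-1)s₂²] / (n₁ + n₂ - 2) = [(34)(9.90²) + (24)(15.69²)] / 58 = 159.3201
SE = √(s_p²(1/n₁ + 1/n₂)) = √(159.3201 × (1/35 + 1/25)) = 3.3053
t = (x̄₁ - x̄₂) / SE = (76.20 - 71.24) / 3.3053 = 4.96 / 3.3053 = 1.501
p-value = 0.1389

Since p-value > α = 0.01, we fail to reject H₀.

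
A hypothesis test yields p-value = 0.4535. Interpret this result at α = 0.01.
Since p = 0.4535 > α = 0.01, fail to reject H₀.
There is insufficient evidence to reject the null hypothesis; the result is not statistically significant at the 0.01 level.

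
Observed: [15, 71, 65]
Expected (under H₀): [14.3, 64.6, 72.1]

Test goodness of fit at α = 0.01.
Chi-square goodness of fit test:
H₀: observed counts match expected distribution
H₁: observed counts differ from expected distribution
df = k - 1 = 2
χ² = Σ(O - E)²/E
   = (15 - 14.3)²/14.3 + (71 - 64.6)²/64.6 + (65 - 72.1)²/72.1
   = 0.034 + 0.634 + 0.699
   = 1.37
p-value = 0.5047

Since p-value > α = 0.01, we fail to reject H₀.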